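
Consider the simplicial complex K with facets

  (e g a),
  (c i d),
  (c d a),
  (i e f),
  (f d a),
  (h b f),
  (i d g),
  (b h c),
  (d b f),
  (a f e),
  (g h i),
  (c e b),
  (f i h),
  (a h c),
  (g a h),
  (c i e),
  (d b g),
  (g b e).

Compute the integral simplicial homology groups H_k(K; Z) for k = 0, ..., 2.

Fix the vertex order a < b < c < d < e < f < g < h < i and write every simplex with vertices in increasing order. Then dim K = 2 and the simplices of K are:

  0-simplices (9): a, b, c, d, e, f, g, h, i
  1-simplices (27): ac, ad, ae, af, ag, ah, bc, bd, be, bf, bg, bh, cd, ce, ch, ci, df, dg, di, ef, eg, ei, fh, fi, gh, gi, hi
  2-simplices (18): acd, ach, adf, aef, aeg, agh, bce, bch, bdf, bdg, beg, bfh, cdi, cei, dgi, efi, fhi, ghi

Hence C_0 ≅ Z^9, C_1 ≅ Z^27, C_2 ≅ Z^18.

∂_1: C_1 → C_0 is given by ∂[p,q] = [q] − [p].
The 9×27 boundary matrix has rank 8 and Smith normal form diag(1,1,1,1,1,1,1,1).

Boundary ∂_2: C_2 → C_1 maps a triangle to the signed sum of its edges. For instance
  ∂dgi = gi − di + dg,
  ∂bdf = df − bf + bd.
This gives a 27×18 integer matrix of rank 17; reducing to Smith normal form yields diagonal entries (1,1,1,1,1,1,1,1,1,1,1,1,1,1,1,1,1).

Now H_k = ker ∂_k / im ∂_{k+1}, so:

  H_0: rank C_0 − rank ∂_1 = 9 − 8 = 1, and the invariant factors of ∂_1 are all 1, so H_0 ≅ Z.
  H_1: rank ker ∂_1 − rank ∂_2 = (27 − 8) − 17 = 2, and the invariant factors of ∂_2 are all 1, so H_1 ≅ Z^2.
  H_2: rank ker ∂_2 − rank ∂_3 = (18 − 17) − 0 = 1, and there is no ∂_3, so H_2 ≅ Z.

As a check, the Euler characteristic is 9 − 27 + 18 = 0, which agrees with 1 − 2 + 1 = 0.

H_0 = Z,  H_1 = Z^2,  H_2 = Z.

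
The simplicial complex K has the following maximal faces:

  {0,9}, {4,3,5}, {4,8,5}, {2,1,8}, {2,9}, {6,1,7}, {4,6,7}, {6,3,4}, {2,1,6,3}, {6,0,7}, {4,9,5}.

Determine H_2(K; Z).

We work with the vertex ordering 0 < 1 < 2 < 3 < 4 < 5 < 6 < 7 < 8 < 9. The simplices of K, each written with vertices in increasing order, are:

  0-simplices (10): [0], [1], [2], [3], [4], [5], [6], [7], [8], [9]
  1-simplices (23): [0,6], [0,7], [0,9], [1,2], [1,3], [1,6], [1,7], [1,8], [2,3], [2,6], [2,8], [2,9], [3,4], [3,5], [3,6], [4,5], [4,6], [4,7], [4,8], [4,9], [5,8], [5,9], [6,7]
  2-simplices (12): [0,6,7], [1,2,3], [1,2,6], [1,2,8], [1,3,6], [1,6,7], [2,3,6], [3,4,5], [3,4,6], [4,5,8], [4,5,9], [4,6,7]
  3-simplices (1): [1,2,3,6]

giving chain groups C_0 ≅ Z^10, C_1 ≅ Z^23, C_2 ≅ Z^12, C_3 ≅ Z^1.

∂_1: C_1 → C_0 maps an edge to its endpoints' difference, ∂[p,q] = q − p.
As a 10×23 matrix over Z this has rank 9, with invariant factors (1,1,1,1,1,1,1,1,1).

∂_2: C_2 → C_1 acts by ∂[p,q,r] = [q,r] − [p,r] + [p,q]. For instance
  ∂[1,2,6] = [2,6] − [1,6] + [1,2],
  ∂[4,5,9] = [5,9] − [4,9] + [4,5].
The 23×12 boundary matrix has rank 11 and Smith normal form diag(1,1,1,1,1,1,1,1,1,1,1).

∂_3: C_3 → C_2 sends each 3-simplex σ to the alternating sum Σ_i (−1)^i (σ with its i-th vertex removed). For instance
  ∂[1,2,3,6] = [2,3,6] − [1,3,6] + [1,2,6] − [1,2,3].
This gives a 12×1 integer matrix of rank 1; reducing to Smith normal form yields diagonal entries (1).

Computing H_k = (kernel of ∂_k) / (image of ∂_{k+1}):

  H_2: rank ker ∂_2 − rank ∂_3 = (12 − 11) − 1 = 0, and the invariant factors of ∂_3 are all 1, so H_2 = 0.

H_2 = 0.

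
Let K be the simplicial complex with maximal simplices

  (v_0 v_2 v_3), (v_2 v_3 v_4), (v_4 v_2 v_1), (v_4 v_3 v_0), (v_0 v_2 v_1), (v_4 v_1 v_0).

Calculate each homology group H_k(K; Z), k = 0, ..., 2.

We work with the vertex ordering v_0 < v_1 < v_2 < v_3 < v_4. The simplices of K, each written with vertices in increasing order, are:

  0-simplices (5): [v_0], [v_1], [v_2], [v_3], [v_4]
  1-simplices (9): [v_0,v_1], [v_0,v_2], [v_0,v_3], [v_0,v_4], [v_1,v_2], [v_1,v_4], [v_2,v_3], [v_2,v_4], [v_3,v_4]
  2-simplices (6): [v_0,v_1,v_2], [v_0,v_1,v_4], [v_0,v_2,v_3], [v_0,v_3,v_4], [v_1,v_2,v_4], [v_2,v_3,v_4]

giving chain groups C_0 ≅ Z^5, C_1 ≅ Z^9, C_2 ≅ Z^6.

The boundary map ∂_1: C_1 → C_0 is given by ∂[p,q] = [q] − [p]. For instance
  ∂[v_0,v_1] = [v_1] − [v_0].
The 5×9 boundary matrix has rank 4 and Smith normal form diag(1,1,1,1).

The boundary map ∂_2: C_2 → C_1 acts by ∂[p,q,r] = [q,r] − [p,r] + [p,q]. For instance
  ∂[v_2,v_3,v_4] = [v_3,v_4] − [v_2,v_4] + [v_2,v_3],
  ∂[v_0,v_1,v_2] = [v_1,v_2] − [v_0,v_2] + [v_0,v_1].
As a 9×6 matrix over Z this has rank 5, with invariant factors (1,1,1,1,1).

From H_k ≅ ker(∂_k) / im(∂_{k+1}) we obtain:

  H_0: rank C_0 − rank ∂_1 = 5 − 4 = 1, and the invariant factors of ∂_1 are all 1, so H_0 = Z.
  H_1: rank ker ∂_1 − rank ∂_2 = (9 − 4) − 5 = 0, and the invariant factors of ∂_2 are all 1, so H_1 = 0.
  H_2: rank ker ∂_2 − rank ∂_3 = (6 − 5) − 0 = 1, and there is no ∂_3, so H_2 = Z.

(K is a triangulation of the 2-sphere S^2.)

H_0 ≅ Z,  H_1 = 0,  H_2 ≅ Z.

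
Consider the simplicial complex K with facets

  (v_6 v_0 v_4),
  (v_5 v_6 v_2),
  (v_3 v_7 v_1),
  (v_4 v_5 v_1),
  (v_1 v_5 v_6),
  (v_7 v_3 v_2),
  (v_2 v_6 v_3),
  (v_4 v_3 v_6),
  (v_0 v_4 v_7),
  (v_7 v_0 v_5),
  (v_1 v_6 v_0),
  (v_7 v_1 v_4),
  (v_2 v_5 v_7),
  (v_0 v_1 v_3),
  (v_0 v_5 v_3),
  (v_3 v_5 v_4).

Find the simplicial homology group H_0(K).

H_0 ≅ Z.

Fix the vertex order v_0 < v_1 < v_2 < v_3 < v_4 < v_5 < v_6 < v_7 and write every simplex with vertices in increasing order. Then dim K = 2 and the simplices of K are:

  0-simplices (8): [v_0], [v_1], [v_2], [v_3], [v_4], [v_5], [v_6], [v_7]
  1-simplices (24): (24 of them)
  2-simplices (16): (16 of them)

giving chain groups C_0 ≅ Z^8, C_1 ≅ Z^24, C_2 ≅ Z^16.

The boundary map ∂_1: C_1 → C_0 is given by ∂[p,q] = [q] − [p]. For instance
  ∂[v_0,v_7] = [v_7] − [v_0].
As a 8×24 matrix over Z this has rank 7, with invariant factors (1,1,1,1,1,1,1).

The boundary map ∂_2: C_2 → C_1 maps a triangle to the signed sum of its edges. For instance
  ∂[v_1,v_5,v_6] = [v_5,v_6] − [v_1,v_6] + [v_1,v_5],
  ∂[v_3,v_4,v_6] = [v_4,v_6] − [v_3,v_6] + [v_3,v_4].
This gives a 24×16 integer matrix of rank 15; reducing to Smith normal form yields diagonal entries (1,1,1,1,1,1,1,1,1,1,1,1,1,1,1).

Reading off H_k = ker ∂_k / im ∂_{k+1}:

  H_0: rank C_0 − rank ∂_1 = 8 − 7 = 1, and the invariant factors of ∂_1 are all 1, so H_0 = Z.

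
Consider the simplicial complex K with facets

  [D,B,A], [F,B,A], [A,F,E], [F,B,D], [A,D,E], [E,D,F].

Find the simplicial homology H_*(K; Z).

H_0 = Z,  H_1 = 0,  H_2 = Z.

K has 5 vertices, 9 edges, 6 triangles.
rank ∂_0 = 0, rank ∂_1 = 4 ⇒ b_0 = 5 − 0 − 4 = 1; all invariant factors of ∂_1 are 1 so no torsion. So H_0 = Z.
rank ∂_1 = 4, rank ∂_2 = 5 ⇒ b_1 = 9 − 4 − 5 = 0; all invariant factors of ∂_2 are 1 so no torsion. So H_1 = 0.
rank ∂_2 = 5, rank ∂_3 = 0 ⇒ b_2 = 6 − 5 − 0 = 1. So H_2 = Z.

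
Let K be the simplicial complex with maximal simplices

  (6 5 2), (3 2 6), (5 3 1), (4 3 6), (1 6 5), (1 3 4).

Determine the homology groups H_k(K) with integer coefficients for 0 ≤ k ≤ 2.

Fix the vertex order 1 < 2 < 3 < 4 < 5 < 6 and write every simplex with vertices in increasing order. Then dim K = 2 and the simplices of K are:

  0-simplices (6): [1], [2], [3], [4], [5], [6]
  1-simplices (12): [1,3], [1,4], [1,5], [1,6], [2,3], [2,5], [2,6], [3,4], [3,5], [3,6], [4,6], [5,6]
  2-simplices (6): [1,3,4], [1,3,5], [1,5,6], [2,3,6], [2,5,6], [3,4,6]

giving chain groups C_0 ≅ Z^6, C_1 ≅ Z^12, C_2 ≅ Z^6.

∂_1: C_1 → C_0 sends each edge [p,q] (with p < q) to q − p. For instance
  ∂[1,6] = [6] − [1].
As a 6×12 matrix over Z this has rank 5, with invariant factors (1,1,1,1,1).

Boundary ∂_2: C_2 → C_1 maps a triangle to the signed sum of its edges. For instance
  ∂[2,3,6] = [3,6] − [2,6] + [2,3],
  ∂[1,3,5] = [3,5] − [1,5] + [1,3].
The resulting 12×6 matrix has rank 6, and its Smith normal form has invariant factors (1,1,1,1,1,1).

Computing H_k = (kernel of ∂_k) / (image of ∂_{k+1}):

  H_0: rank C_0 − rank ∂_1 = 6 − 5 = 1, and the invariant factors of ∂_1 are all 1, so H_0 = Z.
  H_1: rank ker ∂_1 − rank ∂_2 = (12 − 5) − 6 = 1, and the invariant factors of ∂_2 are all 1, so H_1 = Z.
  H_2: rank ker ∂_2 − rank ∂_3 = (6 − 6) − 0 = 0, and there is no ∂_3, so H_2 = 0.

As a check, the Euler characteristic is 6 − 12 + 6 = 0, which agrees with 1 − 1 + 0 = 0.
(K is a triangulation of the cylinder S^1 x I.)

H_0 = Z,  H_1 = Z,  H_2 = 0.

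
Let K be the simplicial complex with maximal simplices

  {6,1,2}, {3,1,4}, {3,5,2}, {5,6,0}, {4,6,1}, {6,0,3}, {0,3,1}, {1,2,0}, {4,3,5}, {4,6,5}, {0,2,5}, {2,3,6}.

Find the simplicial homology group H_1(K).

Take the total order 0 < 1 < 2 < 3 < 4 < 5 < 6 on the vertex set. Then K (dimension 2) consists of the simplices:

  0-simplices (7): [0], [1], [2], [3], [4], [5], [6]
  1-simplices (18): [0,1], [0,2], [0,3], [0,5], [0,6], [1,2], [1,3], [1,4], [1,6], [2,3], [2,5], [2,6], [3,4], [3,5], [3,6], [4,5], [4,6], [5,6]
  2-simplices (12): [0,1,2], [0,1,3], [0,2,5], [0,3,6], [0,5,6], [1,2,6], [1,3,4], [1,4,6], [2,3,5], [2,3,6], [3,4,5], [4,5,6]

so the chain groups are C_0 ≅ Z^7, C_1 ≅ Z^18, C_2 ≅ Z^12.

The boundary map ∂_1: C_1 → C_0 is given by ∂[p,q] = [q] − [p].
The resulting 7×18 matrix has rank 6, and its Smith normal form has invariant factors (1,1,1,1,1,1).

Boundary ∂_2: C_2 → C_1 sends each 2-simplex [p,q,r] to [q,r] − [p,r] + [p,q]. For instance
  ∂[4,5,6] = [5,6] − [4,6] + [4,5],
  ∂[0,2,5] = [2,5] − [0,5] + [0,2].
The 18×12 boundary matrix has rank 12 and Smith normal form diag(1,1,1,1,1,1,1,1,1,1,1,2).

Reading off H_k = ker ∂_k / im ∂_{k+1}:

  H_1: rank ker ∂_1 − rank ∂_2 = (18 − 6) − 12 = 0, and ∂_2 has invariant factor 2 > 1, so H_1 ≅ Z_2.

H_1 = Z_2.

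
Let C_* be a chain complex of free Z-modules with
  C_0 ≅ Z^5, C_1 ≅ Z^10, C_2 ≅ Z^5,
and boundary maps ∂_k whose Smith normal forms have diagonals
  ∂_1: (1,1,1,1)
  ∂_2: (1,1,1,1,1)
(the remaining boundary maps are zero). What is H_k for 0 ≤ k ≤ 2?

H_0 ≅ Z,  H_1 ≅ Z,  H_2 = 0.

H_0: b_0 = 5 − 0 − 4 = 1; torsion from ∂_1 factors > 1: none. So H_0 ≅ Z.
H_1: b_1 = 10 − 4 − 5 = 1; torsion from ∂_2 factors > 1: none. So H_1 ≅ Z.
H_2: b_2 = 5 − 5 − 0 = 0; torsion from ∂_3 factors > 1: none. So H_2 ≅ 0.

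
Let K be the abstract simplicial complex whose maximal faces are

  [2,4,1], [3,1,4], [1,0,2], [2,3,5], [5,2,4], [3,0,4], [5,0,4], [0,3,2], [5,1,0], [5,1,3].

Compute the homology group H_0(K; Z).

H_0 = Z.

We work with the vertex ordering 0 < 1 < 2 < 3 < 4 < 5. The simplices of K, each written with vertices in increasing order, are:

  0-simplices (6): [0], [1], [2], [3], [4], [5]
  1-simplices (15): [0,1], [0,2], [0,3], [0,4], [0,5], [1,2], [1,3], [1,4], [1,5], [2,3], [2,4], [2,5], [3,4], [3,5], [4,5]
  2-simplices (10): [0,1,2], [0,1,5], [0,2,3], [0,3,4], [0,4,5], [1,2,4], [1,3,4], [1,3,5], [2,3,5], [2,4,5]

so the chain groups are C_0 ≅ Z^6, C_1 ≅ Z^15, C_2 ≅ Z^10.

The boundary map ∂_1: C_1 → C_0 maps an edge to its endpoints' difference, ∂[p,q] = q − p.
As a 6×15 matrix over Z this has rank 5, with invariant factors (1,1,1,1,1).

∂_2: C_2 → C_1 maps a triangle to the signed sum of its edges. For instance
  ∂[0,3,4] = [3,4] − [0,4] + [0,3],
  ∂[1,3,4] = [3,4] − [1,4] + [1,3].
The 15×10 boundary matrix has rank 10 and Smith normal form diag(1,1,1,1,1,1,1,1,1,2).

From H_k ≅ ker(∂_k) / im(∂_{k+1}) we obtain:

  H_0: rank C_0 − rank ∂_1 = 6 − 5 = 1, and the invariant factors of ∂_1 are all 1, so H_0 ≅ Z.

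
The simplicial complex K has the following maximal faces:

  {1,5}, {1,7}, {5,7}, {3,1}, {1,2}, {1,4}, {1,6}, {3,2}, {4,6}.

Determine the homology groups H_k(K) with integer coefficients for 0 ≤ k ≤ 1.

K has 7 vertices, 9 edges.
rank ∂_0 = 0, rank ∂_1 = 6 ⇒ b_0 = 7 − 0 − 6 = 1; all invariant factors of ∂_1 are 1 so no torsion. So H_0 = Z.
rank ∂_1 = 6, rank ∂_2 = 0 ⇒ b_1 = 9 − 6 − 0 = 3. So H_1 = Z^3.

H_0 ≅ Z,  H_1 ≅ Z^3.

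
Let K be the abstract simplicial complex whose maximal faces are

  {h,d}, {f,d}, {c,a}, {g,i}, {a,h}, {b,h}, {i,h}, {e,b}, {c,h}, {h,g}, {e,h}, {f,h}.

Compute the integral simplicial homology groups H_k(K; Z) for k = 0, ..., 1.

H_0 ≅ Z,  H_1 ≅ Z^4.

Fix the vertex order a < b < c < d < e < f < g < h < i and write every simplex with vertices in increasing order. Then dim K = 1 and the simplices of K are:

  0-simplices (9): a, b, c, d, e, f, g, h, i
  1-simplices (12): ac, ah, be, bh, ch, df, dh, eh, fh, gh, gi, hi

so the chain groups are C_0 ≅ Z^9, C_1 ≅ Z^12.

∂_1: C_1 → C_0 is given by ∂[p,q] = [q] − [p]. For instance
  ∂df = f − d.
The resulting 9×12 matrix has rank 8, and its Smith normal form has invariant factors (1,1,1,1,1,1,1,1).

Reading off H_k = ker ∂_k / im ∂_{k+1}:

  H_0: rank C_0 − rank ∂_1 = 9 − 8 = 1, and the invariant factors of ∂_1 are all 1, so H_0 = Z.
  H_1: rank ker ∂_1 − rank ∂_2 = (12 − 8) − 0 = 4, and there is no ∂_2, so H_1 = Z^4.

(K is a triangulation of a wedge of 4 circles.)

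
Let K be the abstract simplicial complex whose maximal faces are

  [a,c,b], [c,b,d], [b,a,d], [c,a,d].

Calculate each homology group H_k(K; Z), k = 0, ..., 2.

Fix the vertex order a < b < c < d and write every simplex with vertices in increasing order. Then dim K = 2 and the simplices of K are:

  0-simplices (4): a, b, c, d
  1-simplices (6): ab, ac, ad, bc, bd, cd
  2-simplices (4): abc, abd, acd, bcd

Hence C_0 ≅ Z^4, C_1 ≅ Z^6, C_2 ≅ Z^4.

Boundary ∂_1: C_1 → C_0 sends each edge [p,q] (with p < q) to q − p. For instance
  ∂ab = b − a.
This gives a 4×6 integer matrix of rank 3; reducing to Smith normal form yields diagonal entries (1,1,1).

∂_2: C_2 → C_1 sends each 2-simplex [p,q,r] to [q,r] − [p,r] + [p,q]. For instance
  ∂abd = bd − ad + ab,
  ∂acd = cd − ad + ac.
The resulting 6×4 matrix has rank 3, and its Smith normal form has invariant factors (1,1,1).

Computing H_k = (kernel of ∂_k) / (image of ∂_{k+1}):

  H_0: rank C_0 − rank ∂_1 = 4 − 3 = 1, and the invariant factors of ∂_1 are all 1, so H_0 = Z.
  H_1: rank ker ∂_1 − rank ∂_2 = (6 − 3) − 3 = 0, and the invariant factors of ∂_2 are all 1, so H_1 = 0.
  H_2: rank ker ∂_2 − rank ∂_3 = (4 − 3) − 0 = 1, and there is no ∂_3, so H_2 = Z.

(K is a triangulation of the 2-sphere S^2.)

H_0 ≅ Z,  H_1 = 0,  H_2 ≅ Z.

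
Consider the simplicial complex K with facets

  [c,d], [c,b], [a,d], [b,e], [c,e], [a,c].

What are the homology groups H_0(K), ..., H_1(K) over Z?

H_0 = Z,  H_1 = Z^2.

We work with the vertex ordering a < b < c < d < e. The simplices of K, each written with vertices in increasing order, are:

  0-simplices (5): a, b, c, d, e
  1-simplices (6): ac, ad, bc, be, cd, ce

Hence C_0 ≅ Z^5, C_1 ≅ Z^6.

Boundary ∂_1: C_1 → C_0 maps an edge to its endpoints' difference, ∂[p,q] = q − p. For instance
  ∂ac = c − a.
As a 5×6 matrix over Z this has rank 4, with invariant factors (1,1,1,1).

From H_k ≅ ker(∂_k) / im(∂_{k+1}) we obtain:

  H_0: rank C_0 − rank ∂_1 = 5 − 4 = 1, and the invariant factors of ∂_1 are all 1, so H_0 ≅ Z.
  H_1: rank ker ∂_1 − rank ∂_2 = (6 − 4) − 0 = 2, and there is no ∂_2, so H_1 ≅ Z^2.

(K is a triangulation of a wedge of 2 circles.)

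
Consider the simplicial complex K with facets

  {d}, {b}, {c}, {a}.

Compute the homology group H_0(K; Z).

Take the total order a < b < c < d on the vertex set. Then K (dimension 0) consists of the simplices:

  0-simplices (4): a, b, c, d

so the chain groups are C_0 ≅ Z^4.

From H_k ≅ ker(∂_k) / im(∂_{k+1}) we obtain:

  H_0: rank C_0 − rank ∂_1 = 4 − 0 = 4, and there is no ∂_1, so H_0 ≅ Z^4.

H_0 ≅ Z^4.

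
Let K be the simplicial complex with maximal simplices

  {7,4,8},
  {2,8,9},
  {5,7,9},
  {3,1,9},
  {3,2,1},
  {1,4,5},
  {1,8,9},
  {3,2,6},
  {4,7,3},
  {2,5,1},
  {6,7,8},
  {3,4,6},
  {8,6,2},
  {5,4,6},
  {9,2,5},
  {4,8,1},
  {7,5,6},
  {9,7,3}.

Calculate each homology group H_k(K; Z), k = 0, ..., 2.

Fix the vertex order 1 < 2 < 3 < 4 < 5 < 6 < 7 < 8 < 9 and write every simplex with vertices in increasing order. Then dim K = 2 and the simplices of K are:

  0-simplices (9): [1], [2], [3], [4], [5], [6], [7], [8], [9]
  1-simplices (27): (27 of them)
  2-simplices (18): [1,2,3], [1,2,5], [1,3,9], [1,4,5], [1,4,8], [1,8,9], [2,3,6], [2,5,9], [2,6,8], [2,8,9], [3,4,6], [3,4,7], [3,7,9], [4,5,6], [4,7,8], [5,6,7], [5,7,9], [6,7,8]

Hence C_0 ≅ Z^9, C_1 ≅ Z^27, C_2 ≅ Z^18.

∂_1: C_1 → C_0 maps an edge to its endpoints' difference, ∂[p,q] = q − p. For instance
  ∂[3,6] = [6] − [3].
As a 9×27 matrix over Z this has rank 8, with invariant factors (1,1,1,1,1,1,1,1).

The boundary map ∂_2: C_2 → C_1 maps a triangle to the signed sum of its edges. For instance
  ∂[3,4,7] = [4,7] − [3,7] + [3,4],
  ∂[2,6,8] = [6,8] − [2,8] + [2,6].
As a 27×18 matrix over Z this has rank 18, with invariant factors (1,1,1,1,1,1,1,1,1,1,1,1,1,1,1,1,1,2).

Now H_k = ker ∂_k / im ∂_{k+1}, so:

  H_0: rank C_0 − rank ∂_1 = 9 − 8 = 1, and the invariant factors of ∂_1 are all 1, so H_0 = Z.
  H_1: rank ker ∂_1 − rank ∂_2 = (27 − 8) − 18 = 1, and ∂_2 has invariant factor 2 > 1, so H_1 = Z ⊕ Z/2.
  H_2: rank ker ∂_2 − rank ∂_3 = (18 − 18) − 0 = 0, and there is no ∂_3, so H_2 = 0.

As a check, the Euler characteristic is 9 − 27 + 18 = 0, which agrees with 1 − 1 + 0 = 0.

H_0 = Z,  H_1 = Z ⊕ Z/2,  H_2 = 0.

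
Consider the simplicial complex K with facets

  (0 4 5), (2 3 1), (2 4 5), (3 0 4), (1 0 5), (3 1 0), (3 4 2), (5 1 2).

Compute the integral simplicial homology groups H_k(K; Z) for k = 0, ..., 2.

K has 6 vertices, 12 edges, 8 triangles.
rank ∂_0 = 0, rank ∂_1 = 5 ⇒ b_0 = 6 − 0 − 5 = 1; all invariant factors of ∂_1 are 1 so no torsion. So H_0 = Z.
rank ∂_1 = 5, rank ∂_2 = 7 ⇒ b_1 = 12 − 5 − 7 = 0; all invariant factors of ∂_2 are 1 so no torsion. So H_1 = 0.
rank ∂_2 = 7, rank ∂_3 = 0 ⇒ b_2 = 8 − 7 − 0 = 1. So H_2 = Z.

H_0 ≅ Z,  H_1 = 0,  H_2 ≅ Z.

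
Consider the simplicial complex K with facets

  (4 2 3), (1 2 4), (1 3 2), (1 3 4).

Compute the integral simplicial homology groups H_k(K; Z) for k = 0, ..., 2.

We work with the vertex ordering 1 < 2 < 3 < 4. The simplices of K, each written with vertices in increasing order, are:

  0-simplices (4): [1], [2], [3], [4]
  1-simplices (6): [1,2], [1,3], [1,4], [2,3], [2,4], [3,4]
  2-simplices (4): [1,2,3], [1,2,4], [1,3,4], [2,3,4]

Hence C_0 ≅ Z^4, C_1 ≅ Z^6, C_2 ≅ Z^4.

Boundary ∂_1: C_1 → C_0 is given by ∂[p,q] = [q] − [p]. For instance
  ∂[2,4] = [4] − [2].
The resulting 4×6 matrix has rank 3, and its Smith normal form has invariant factors (1,1,1).

Boundary ∂_2: C_2 → C_1 acts by ∂[p,q,r] = [q,r] − [p,r] + [p,q]. For instance
  ∂[1,2,4] = [2,4] − [1,4] + [1,2],
  ∂[1,2,3] = [2,3] − [1,3] + [1,2].
As a 6×4 matrix over Z this has rank 3, with invariant factors (1,1,1).

Now H_k = ker ∂_k / im ∂_{k+1}, so:

  H_0: rank C_0 − rank ∂_1 = 4 − 3 = 1, and the invariant factors of ∂_1 are all 1, so H_0 = Z.
  H_1: rank ker ∂_1 − rank ∂_2 = (6 − 3) − 3 = 0, and the invariant factors of ∂_2 are all 1, so H_1 = 0.
  H_2: rank ker ∂_2 − rank ∂_3 = (4 − 3) − 0 = 1, and there is no ∂_3, so H_2 = Z.

As a check, the Euler characteristic is 4 − 6 + 4 = 2, which agrees with 1 − 0 + 1 = 2.

H_0 = Z,  H_1 = 0,  H_2 = Z.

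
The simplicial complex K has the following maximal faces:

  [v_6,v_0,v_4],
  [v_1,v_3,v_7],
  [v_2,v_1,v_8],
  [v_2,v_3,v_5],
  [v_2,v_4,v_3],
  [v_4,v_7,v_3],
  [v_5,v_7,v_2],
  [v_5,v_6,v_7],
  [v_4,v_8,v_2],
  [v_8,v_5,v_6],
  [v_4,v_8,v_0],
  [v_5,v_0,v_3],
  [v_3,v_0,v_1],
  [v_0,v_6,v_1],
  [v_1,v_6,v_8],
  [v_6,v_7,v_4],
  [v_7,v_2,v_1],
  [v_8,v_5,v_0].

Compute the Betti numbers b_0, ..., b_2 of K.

b_0 = 1, b_1 = 1, b_2 = 0.

Order the vertices as v_0 < v_1 < v_2 < v_3 < v_4 < v_5 < v_6 < v_7 < v_8. Listing each simplex with vertices in this order, K has dimension 2 with simplices:

  0-simplices (9): [v_0], [v_1], [v_2], [v_3], [v_4], [v_5], [v_6], [v_7], [v_8]
  1-simplices (27): (27 of them)
  2-simplices (18): (18 of them)

so the chain groups are C_0 ≅ Z^9, C_1 ≅ Z^27, C_2 ≅ Z^18.

The boundary map ∂_1: C_1 → C_0 is given by ∂[p,q] = [q] − [p].
The 9×27 boundary matrix has rank 8 and Smith normal form diag(1,1,1,1,1,1,1,1).

Boundary ∂_2: C_2 → C_1 sends each 2-simplex [p,q,r] to [q,r] − [p,r] + [p,q]. For instance
  ∂[v_2,v_4,v_8] = [v_4,v_8] − [v_2,v_8] + [v_2,v_4],
  ∂[v_1,v_6,v_8] = [v_6,v_8] − [v_1,v_8] + [v_1,v_6].
The resulting 27×18 matrix has rank 18, and its Smith normal form has invariant factors (1,1,1,1,1,1,1,1,1,1,1,1,1,1,1,1,1,2).

Computing H_k = (kernel of ∂_k) / (image of ∂_{k+1}):

  H_0: rank C_0 − rank ∂_1 = 9 − 8 = 1, and the invariant factors of ∂_1 are all 1, so H_0 ≅ Z.
  H_1: rank ker ∂_1 − rank ∂_2 = (27 − 8) − 18 = 1, and ∂_2 has invariant factor 2 > 1, so H_1 ≅ Z × Z/2.
  H_2: rank ker ∂_2 − rank ∂_3 = (18 − 18) − 0 = 0, and there is no ∂_3, so H_2 ≅ 0.

Hence the Betti numbers are b_0 = 1, b_1 = 1, b_2 = 0.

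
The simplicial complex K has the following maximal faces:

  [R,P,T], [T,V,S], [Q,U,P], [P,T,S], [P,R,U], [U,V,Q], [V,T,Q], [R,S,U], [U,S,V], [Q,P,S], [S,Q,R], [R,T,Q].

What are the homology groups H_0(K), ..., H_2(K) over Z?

H_0 = Z,  H_1 = Z_2,  H_2 = 0.

We work with the vertex ordering P < Q < R < S < T < U < V. The simplices of K, each written with vertices in increasing order, are:

  0-simplices (7): P, Q, R, S, T, U, V
  1-simplices (18): PQ, PR, PS, PT, PU, QR, QS, QT, QU, QV, RS, RT, RU, ST, SU, SV, TV, UV
  2-simplices (12): PQS, PQU, PRT, PRU, PST, QRS, QRT, QTV, QUV, RSU, STV, SUV

giving chain groups C_0 ≅ Z^7, C_1 ≅ Z^18, C_2 ≅ Z^12.

Boundary ∂_1: C_1 → C_0 is given by ∂[p,q] = [q] − [p]. For instance
  ∂ST = T − S.
The 7×18 boundary matrix has rank 6 and Smith normal form diag(1,1,1,1,1,1).

Boundary ∂_2: C_2 → C_1 maps a triangle to the signed sum of its edges. For instance
  ∂QUV = UV − QV + QU,
  ∂QRT = RT − QT + QR.
This gives a 18×12 integer matrix of rank 12; reducing to Smith normal form yields diagonal entries (1,1,1,1,1,1,1,1,1,1,1,2).

Now H_k = ker ∂_k / im ∂_{k+1}, so:

  H_0: rank C_0 − rank ∂_1 = 7 − 6 = 1, and the invariant factors of ∂_1 are all 1, so H_0 = Z.
  H_1: rank ker ∂_1 − rank ∂_2 = (18 − 6) − 12 = 0, and ∂_2 has invariant factor 2 > 1, so H_1 = Z_2.
  H_2: rank ker ∂_2 − rank ∂_3 = (12 − 12) − 0 = 0, and there is no ∂_3, so H_2 = 0.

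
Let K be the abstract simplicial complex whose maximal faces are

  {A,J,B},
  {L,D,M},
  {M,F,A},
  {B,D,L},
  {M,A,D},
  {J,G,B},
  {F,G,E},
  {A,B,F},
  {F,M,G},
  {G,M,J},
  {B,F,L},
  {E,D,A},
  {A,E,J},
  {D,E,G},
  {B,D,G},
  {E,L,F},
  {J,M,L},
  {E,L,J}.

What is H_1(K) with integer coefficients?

K has 9 vertices, 27 edges, 18 triangles.
rank ∂_1 = 8, rank ∂_2 = 17 ⇒ b_1 = 27 − 8 − 17 = 2; all invariant factors of ∂_2 are 1 so no torsion. So H_1 = Z^2.

H_1 = Z^2.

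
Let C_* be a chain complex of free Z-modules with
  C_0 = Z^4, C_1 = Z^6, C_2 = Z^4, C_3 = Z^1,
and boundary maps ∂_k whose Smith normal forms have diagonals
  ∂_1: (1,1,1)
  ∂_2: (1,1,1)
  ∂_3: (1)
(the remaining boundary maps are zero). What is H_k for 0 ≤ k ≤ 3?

H_0 ≅ Z,  H_1 = 0,  H_2 = 0,  H_3 = 0.

H_0: b_0 = 4 − 0 − 3 = 1; torsion from ∂_1 factors > 1: none. So H_0 ≅ Z.
H_1: b_1 = 6 − 3 − 3 = 0; torsion from ∂_2 factors > 1: none. So H_1 ≅ 0.
H_2: b_2 = 4 − 3 − 1 = 0; torsion from ∂_3 factors > 1: none. So H_2 ≅ 0.
H_3: b_3 = 1 − 1 − 0 = 0; torsion from ∂_4 factors > 1: none. So H_3 ≅ 0.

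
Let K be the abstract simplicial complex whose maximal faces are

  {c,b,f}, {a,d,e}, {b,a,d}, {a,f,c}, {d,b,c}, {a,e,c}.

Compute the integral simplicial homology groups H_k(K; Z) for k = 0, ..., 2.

H_0 ≅ Z,  H_1 ≅ Z,  H_2 = 0.

Fix the vertex order a < b < c < d < e < f and write every simplex with vertices in increasing order. Then dim K = 2 and the simplices of K are:

  0-simplices (6): a, b, c, d, e, f
  1-simplices (12): ab, ac, ad, ae, af, bc, bd, bf, cd, ce, cf, de
  2-simplices (6): abd, ace, acf, ade, bcd, bcf

Hence C_0 ≅ Z^6, C_1 ≅ Z^12, C_2 ≅ Z^6.

The boundary map ∂_1: C_1 → C_0 sends each edge [p,q] (with p < q) to q − p.
As a 6×12 matrix over Z this has rank 5, with invariant factors (1,1,1,1,1).

The boundary map ∂_2: C_2 → C_1 maps a triangle to the signed sum of its edges. For instance
  ∂bcf = cf − bf + bc,
  ∂abd = bd − ad + ab.
This gives a 12×6 integer matrix of rank 6; reducing to Smith normal form yields diagonal entries (1,1,1,1,1,1).

From H_k ≅ ker(∂_k) / im(∂_{k+1}) we obtain:

  H_0: rank C_0 − rank ∂_1 = 6 − 5 = 1, and the invariant factors of ∂_1 are all 1, so H_0 = Z.
  H_1: rank ker ∂_1 − rank ∂_2 = (12 − 5) − 6 = 1, and the invariant factors of ∂_2 are all 1, so H_1 = Z.
  H_2: rank ker ∂_2 − rank ∂_3 = (6 − 6) − 0 = 0, and there is no ∂_3, so H_2 = 0.

(K is a triangulation of the cylinder S^1 x I.)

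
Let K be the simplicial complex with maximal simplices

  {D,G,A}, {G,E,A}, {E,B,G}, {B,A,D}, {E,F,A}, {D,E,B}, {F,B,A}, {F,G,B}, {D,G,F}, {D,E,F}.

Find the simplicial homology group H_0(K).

H_0 = Z.

Fix the vertex order A < B < D < E < F < G and write every simplex with vertices in increasing order. Then dim K = 2 and the simplices of K are:

  0-simplices (6): A, B, D, E, F, G
  1-simplices (15): AB, AD, AE, AF, AG, BD, BE, BF, BG, DE, DF, DG, EF, EG, FG
  2-simplices (10): ABD, ABF, ADG, AEF, AEG, BDE, BEG, BFG, DEF, DFG

Hence C_0 ≅ Z^6, C_1 ≅ Z^15, C_2 ≅ Z^10.

∂_1: C_1 → C_0 is given by ∂[p,q] = [q] − [p]. For instance
  ∂DE = E − D.
The resulting 6×15 matrix has rank 5, and its Smith normal form has invariant factors (1,1,1,1,1).

The boundary map ∂_2: C_2 → C_1 sends each 2-simplex [p,q,r] to [q,r] − [p,r] + [p,q]. For instance
  ∂BEG = EG − BG + BE,
  ∂AEF = EF − AF + AE.
As a 15×10 matrix over Z this has rank 10, with invariant factors (1,1,1,1,1,1,1,1,1,2).

From H_k ≅ ker(∂_k) / im(∂_{k+1}) we obtain:

  H_0: rank C_0 − rank ∂_1 = 6 − 5 = 1, and the invariant factors of ∂_1 are all 1, so H_0 = Z.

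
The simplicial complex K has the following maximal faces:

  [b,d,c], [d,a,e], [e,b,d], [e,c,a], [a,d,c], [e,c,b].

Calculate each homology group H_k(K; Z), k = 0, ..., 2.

Order the vertices as a < b < c < d < e. Listing each simplex with vertices in this order, K has dimension 2 with simplices:

  0-simplices (5): a, b, c, d, e
  1-simplices (9): ac, ad, ae, bc, bd, be, cd, ce, de
  2-simplices (6): acd, ace, ade, bcd, bce, bde

giving chain groups C_0 ≅ Z^5, C_1 ≅ Z^9, C_2 ≅ Z^6.

∂_1: C_1 → C_0 maps an edge to its endpoints' difference, ∂[p,q] = q − p.
The resulting 5×9 matrix has rank 4, and its Smith normal form has invariant factors (1,1,1,1).

The boundary map ∂_2: C_2 → C_1 acts by ∂[p,q,r] = [q,r] − [p,r] + [p,q]. For instance
  ∂ade = de − ae + ad,
  ∂acd = cd − ad + ac.
The 9×6 boundary matrix has rank 5 and Smith normal form diag(1,1,1,1,1).

From H_k ≅ ker(∂_k) / im(∂_{k+1}) we obtain:

  H_0: rank C_0 − rank ∂_1 = 5 − 4 = 1, and the invariant factors of ∂_1 are all 1, so H_0 = Z.
  H_1: rank ker ∂_1 − rank ∂_2 = (9 − 4) − 5 = 0, and the invariant factors of ∂_2 are all 1, so H_1 = 0.
  H_2: rank ker ∂_2 − rank ∂_3 = (6 − 5) − 0 = 1, and there is no ∂_3, so H_2 = Z.

As a check, the Euler characteristic is 5 − 9 + 6 = 2, which agrees with 1 − 0 + 1 = 2.

H_0 = Z,  H_1 = 0,  H_2 = Z.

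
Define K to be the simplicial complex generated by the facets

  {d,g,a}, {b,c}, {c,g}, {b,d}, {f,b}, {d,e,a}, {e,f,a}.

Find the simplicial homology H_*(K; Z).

Order the vertices as a < b < c < d < e < f < g. Listing each simplex with vertices in this order, K has dimension 2 with simplices:

  0-simplices (7): a, b, c, d, e, f, g
  1-simplices (11): ad, ae, af, ag, bc, bd, bf, cg, de, dg, ef
  2-simplices (3): ade, adg, aef

Hence C_0 ≅ Z^7, C_1 ≅ Z^11, C_2 ≅ Z^3.

∂_1: C_1 → C_0 is given by ∂[p,q] = [q] − [p]. For instance
  ∂ag = g − a.
The resulting 7×11 matrix has rank 6, and its Smith normal form has invariant factors (1,1,1,1,1,1).

∂_2: C_2 → C_1 sends each 2-simplex [p,q,r] to [q,r] − [p,r] + [p,q]. For instance
  ∂aef = ef − af + ae,
  ∂ade = de − ae + ad.
The 11×3 boundary matrix has rank 3 and Smith normal form diag(1,1,1).

From H_k ≅ ker(∂_k) / im(∂_{k+1}) we obtain:

  H_0: rank C_0 − rank ∂_1 = 7 − 6 = 1, and the invariant factors of ∂_1 are all 1, so H_0 = Z.
  H_1: rank ker ∂_1 − rank ∂_2 = (11 − 6) − 3 = 2, and the invariant factors of ∂_2 are all 1, so H_1 = Z^2.
  H_2: rank ker ∂_2 − rank ∂_3 = (3 − 3) − 0 = 0, and there is no ∂_3, so H_2 = 0.

As a check, the Euler characteristic is 7 − 11 + 3 = -1, which agrees with 1 − 2 + 0 = -1.

H_0 = Z,  H_1 = Z^2,  H_2 = 0.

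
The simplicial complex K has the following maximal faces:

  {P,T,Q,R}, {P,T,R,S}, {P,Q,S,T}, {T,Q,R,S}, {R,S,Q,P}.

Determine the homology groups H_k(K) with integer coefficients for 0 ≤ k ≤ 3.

Take the total order P < Q < R < S < T on the vertex set. Then K (dimension 3) consists of the simplices:

  0-simplices (5): P, Q, R, S, T
  1-simplices (10): PQ, PR, PS, PT, QR, QS, QT, RS, RT, ST
  2-simplices (10): PQR, PQS, PQT, PRS, PRT, PST, QRS, QRT, QST, RST
  3-simplices (5): PQRS, PQRT, PQST, PRST, QRST

giving chain groups C_0 ≅ Z^5, C_1 ≅ Z^10, C_2 ≅ Z^10, C_3 ≅ Z^5.

Boundary ∂_1: C_1 → C_0 is given by ∂[p,q] = [q] − [p]. For instance
  ∂PS = S − P.
This gives a 5×10 integer matrix of rank 4; reducing to Smith normal form yields diagonal entries (1,1,1,1).

∂_2: C_2 → C_1 sends each 2-simplex [p,q,r] to [q,r] − [p,r] + [p,q]. For instance
  ∂PQT = QT − PT + PQ,
  ∂QST = ST − QT + QS.
The resulting 10×10 matrix has rank 6, and its Smith normal form has invariant factors (1,1,1,1,1,1).

Boundary ∂_3: C_3 → C_2 sends each 3-simplex σ to the alternating sum Σ_i (−1)^i (σ with its i-th vertex removed). For instance
  ∂PRST = RST − PST + PRT − PRS,
  ∂QRST = RST − QST + QRT − QRS.
This gives a 10×5 integer matrix of rank 4; reducing to Smith normal form yields diagonal entries (1,1,1,1).

Computing H_k = (kernel of ∂_k) / (image of ∂_{k+1}):

  H_0: rank C_0 − rank ∂_1 = 5 − 4 = 1, and the invariant factors of ∂_1 are all 1, so H_0 = Z.
  H_1: rank ker ∂_1 − rank ∂_2 = (10 − 4) − 6 = 0, and the invariant factors of ∂_2 are all 1, so H_1 = 0.
  H_2: rank ker ∂_2 − rank ∂_3 = (10 − 6) − 4 = 0, and the invariant factors of ∂_3 are all 1, so H_2 = 0.
  H_3: rank ker ∂_3 − rank ∂_4 = (5 − 4) − 0 = 1, and there is no ∂_4, so H_3 = Z.

As a check, the Euler characteristic is 5 − 10 + 10 − 5 = 0, which agrees with 1 − 0 + 0 − 1 = 0.
(K is a triangulation of the 3-sphere S^3.)

H_0 = Z,  H_1 = 0,  H_2 = 0,  H_3 = Z.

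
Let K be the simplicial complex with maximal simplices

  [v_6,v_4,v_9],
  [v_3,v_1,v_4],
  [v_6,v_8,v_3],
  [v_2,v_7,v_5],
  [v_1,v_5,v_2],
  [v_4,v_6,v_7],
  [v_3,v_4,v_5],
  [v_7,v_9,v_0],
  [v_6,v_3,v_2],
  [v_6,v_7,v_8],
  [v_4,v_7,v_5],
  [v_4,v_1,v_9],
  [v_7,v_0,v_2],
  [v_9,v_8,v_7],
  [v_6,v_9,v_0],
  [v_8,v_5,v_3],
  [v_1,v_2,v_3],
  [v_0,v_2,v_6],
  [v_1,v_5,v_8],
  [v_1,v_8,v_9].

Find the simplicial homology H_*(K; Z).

We work with the vertex ordering v_0 < v_1 < v_2 < v_3 < v_4 < v_5 < v_6 < v_7 < v_8 < v_9. The simplices of K, each written with vertices in increasing order, are:

  0-simplices (10): [v_0], [v_1], [v_2], [v_3], [v_4], [v_5], [v_6], [v_7], [v_8], [v_9]
  1-simplices (30): (30 of them)
  2-simplices (20): (20 of them)

so the chain groups are C_0 ≅ Z^10, C_1 ≅ Z^30, C_2 ≅ Z^20.

Boundary ∂_1: C_1 → C_0 sends each edge [p,q] (with p < q) to q − p.
This gives a 10×30 integer matrix of rank 9; reducing to Smith normal form yields diagonal entries (1,1,1,1,1,1,1,1,1).

∂_2: C_2 → C_1 maps a triangle to the signed sum of its edges. For instance
  ∂[v_3,v_4,v_5] = [v_4,v_5] − [v_3,v_5] + [v_3,v_4],
  ∂[v_3,v_6,v_8] = [v_6,v_8] − [v_3,v_8] + [v_3,v_6].
The resulting 30×20 matrix has rank 20, and its Smith normal form has invariant factors (1,1,1,1,1,1,1,1,1,1,1,1,1,1,1,1,1,1,1,2).

Reading off H_k = ker ∂_k / im ∂_{k+1}:

  H_0: rank C_0 − rank ∂_1 = 10 − 9 = 1, and the invariant factors of ∂_1 are all 1, so H_0 ≅ Z.
  H_1: rank ker ∂_1 − rank ∂_2 = (30 − 9) − 20 = 1, and ∂_2 has invariant factor 2 > 1, so H_1 ≅ Z ⊕ Z_2.
  H_2: rank ker ∂_2 − rank ∂_3 = (20 − 20) − 0 = 0, and there is no ∂_3, so H_2 ≅ 0.

As a check, the Euler characteristic is 10 − 30 + 20 = 0, which agrees with 1 − 1 + 0 = 0.

H_0 = Z,  H_1 = Z ⊕ Z_2,  H_2 = 0.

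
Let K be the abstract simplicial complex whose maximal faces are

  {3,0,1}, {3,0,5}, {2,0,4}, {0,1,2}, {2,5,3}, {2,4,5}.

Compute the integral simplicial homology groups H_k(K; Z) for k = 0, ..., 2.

K has 6 vertices, 12 edges, 6 triangles.
rank ∂_0 = 0, rank ∂_1 = 5 ⇒ b_0 = 6 − 0 − 5 = 1; all invariant factors of ∂_1 are 1 so no torsion. So H_0 ≅ Z.
rank ∂_1 = 5, rank ∂_2 = 6 ⇒ b_1 = 12 − 5 − 6 = 1; all invariant factors of ∂_2 are 1 so no torsion. So H_1 ≅ Z.
rank ∂_2 = 6, rank ∂_3 = 0 ⇒ b_2 = 6 − 6 − 0 = 0. So H_2 ≅ 0.

H_0 = Z,  H_1 = Z,  H_2 = 0.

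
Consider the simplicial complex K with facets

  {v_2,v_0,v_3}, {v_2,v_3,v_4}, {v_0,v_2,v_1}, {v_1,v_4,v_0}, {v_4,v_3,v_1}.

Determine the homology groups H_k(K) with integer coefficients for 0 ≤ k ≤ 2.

We work with the vertex ordering v_0 < v_1 < v_2 < v_3 < v_4. The simplices of K, each written with vertices in increasing order, are:

  0-simplices (5): [v_0], [v_1], [v_2], [v_3], [v_4]
  1-simplices (10): [v_0,v_1], [v_0,v_2], [v_0,v_3], [v_0,v_4], [v_1,v_2], [v_1,v_3], [v_1,v_4], [v_2,v_3], [v_2,v_4], [v_3,v_4]
  2-simplices (5): [v_0,v_1,v_2], [v_0,v_1,v_4], [v_0,v_2,v_3], [v_1,v_3,v_4], [v_2,v_3,v_4]

so the chain groups are C_0 ≅ Z^5, C_1 ≅ Z^10, C_2 ≅ Z^5.

The boundary map ∂_1: C_1 → C_0 sends each edge [p,q] (with p < q) to q − p.
This gives a 5×10 integer matrix of rank 4; reducing to Smith normal form yields diagonal entries (1,1,1,1).

The boundary map ∂_2: C_2 → C_1 maps a triangle to the signed sum of its edges. For instance
  ∂[v_0,v_1,v_2] = [v_1,v_2] − [v_0,v_2] + [v_0,v_1],
  ∂[v_0,v_1,v_4] = [v_1,v_4] − [v_0,v_4] + [v_0,v_1].
This gives a 10×5 integer matrix of rank 5; reducing to Smith normal form yields diagonal entries (1,1,1,1,1).

From H_k ≅ ker(∂_k) / im(∂_{k+1}) we obtain:

  H_0: rank C_0 − rank ∂_1 = 5 − 4 = 1, and the invariant factors of ∂_1 are all 1, so H_0 = Z.
  H_1: rank ker ∂_1 − rank ∂_2 = (10 − 4) − 5 = 1, and the invariant factors of ∂_2 are all 1, so H_1 = Z.
  H_2: rank ker ∂_2 − rank ∂_3 = (5 − 5) − 0 = 0, and there is no ∂_3, so H_2 = 0.

As a check, the Euler characteristic is 5 − 10 + 5 = 0, which agrees with 1 − 1 + 0 = 0.

H_0 ≅ Z,  H_1 ≅ Z,  H_2 = 0.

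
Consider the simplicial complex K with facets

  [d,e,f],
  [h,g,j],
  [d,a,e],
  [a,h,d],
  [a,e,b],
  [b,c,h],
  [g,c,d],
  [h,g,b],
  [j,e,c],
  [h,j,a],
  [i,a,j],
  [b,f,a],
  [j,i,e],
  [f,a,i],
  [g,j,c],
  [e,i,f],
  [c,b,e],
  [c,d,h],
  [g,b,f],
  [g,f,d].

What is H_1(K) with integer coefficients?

H_1 = Z × Z/2.

Fix the vertex order a < b < c < d < e < f < g < h < i < j and write every simplex with vertices in increasing order. Then dim K = 2 and the simplices of K are:

  0-simplices (10): a, b, c, d, e, f, g, h, i, j
  1-simplices (30): ab, ad, ae, af, ah, ai, aj, bc, be, bf, bg, bh, cd, ce, cg, ch, cj, de, df, dg, dh, ef, ei, ej, fg, fi, gh, gj, hj, ij
  2-simplices (20): abe, abf, ade, adh, afi, ahj, aij, bce, bch, bfg, bgh, cdg, cdh, cej, cgj, def, dfg, efi, eij, ghj

so the chain groups are C_0 ≅ Z^10, C_1 ≅ Z^30, C_2 ≅ Z^20.

The boundary map ∂_1: C_1 → C_0 maps an edge to its endpoints' difference, ∂[p,q] = q − p.
As a 10×30 matrix over Z this has rank 9, with invariant factors (1,1,1,1,1,1,1,1,1).

∂_2: C_2 → C_1 maps a triangle to the signed sum of its edges. For instance
  ∂bce = ce − be + bc,
  ∂abe = be − ae + ab.
The 30×20 boundary matrix has rank 20 and Smith normal form diag(1,1,1,1,1,1,1,1,1,1,1,1,1,1,1,1,1,1,1,2).

Computing H_k = (kernel of ∂_k) / (image of ∂_{k+1}):

  H_1: rank ker ∂_1 − rank ∂_2 = (30 − 9) − 20 = 1, and ∂_2 has invariant factor 2 > 1, so H_1 ≅ Z × Z/2.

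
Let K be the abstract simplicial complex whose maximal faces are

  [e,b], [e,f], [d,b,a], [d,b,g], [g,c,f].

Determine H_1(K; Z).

We work with the vertex ordering a < b < c < d < e < f < g. The simplices of K, each written with vertices in increasing order, are:

  0-simplices (7): a, b, c, d, e, f, g
  1-simplices (10): ab, ad, bd, be, bg, cf, cg, dg, ef, fg
  2-simplices (3): abd, bdg, cfg

giving chain groups C_0 ≅ Z^7, C_1 ≅ Z^10, C_2 ≅ Z^3.

∂_1: C_1 → C_0 sends each edge [p,q] (with p < q) to q − p. For instance
  ∂fg = g − f.
The resulting 7×10 matrix has rank 6, and its Smith normal form has invariant factors (1,1,1,1,1,1).

The boundary map ∂_2: C_2 → C_1 sends each 2-simplex [p,q,r] to [q,r] − [p,r] + [p,q]. For instance
  ∂abd = bd − ad + ab,
  ∂cfg = fg − cg + cf.
As a 10×3 matrix over Z this has rank 3, with invariant factors (1,1,1).

Computing H_k = (kernel of ∂_k) / (image of ∂_{k+1}):

  H_1: rank ker ∂_1 − rank ∂_2 = (10 − 6) − 3 = 1, and the invariant factors of ∂_2 are all 1, so H_1 = Z.

H_1 = Z.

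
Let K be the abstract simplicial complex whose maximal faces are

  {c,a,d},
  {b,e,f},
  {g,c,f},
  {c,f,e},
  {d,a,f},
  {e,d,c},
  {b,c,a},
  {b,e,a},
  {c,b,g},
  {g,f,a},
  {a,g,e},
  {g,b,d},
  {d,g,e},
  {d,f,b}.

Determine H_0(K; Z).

H_0 = Z.

Take the total order a < b < c < d < e < f < g on the vertex set. Then K (dimension 2) consists of the simplices:

  0-simplices (7): a, b, c, d, e, f, g
  1-simplices (21): ab, ac, ad, ae, af, ag, bc, bd, be, bf, bg, cd, ce, cf, cg, de, df, dg, ef, eg, fg
  2-simplices (14): abc, abe, acd, adf, aeg, afg, bcg, bdf, bdg, bef, cde, cef, cfg, deg

so the chain groups are C_0 ≅ Z^7, C_1 ≅ Z^21, C_2 ≅ Z^14.

∂_1: C_1 → C_0 maps an edge to its endpoints' difference, ∂[p,q] = q − p. For instance
  ∂bf = f − b.
As a 7×21 matrix over Z this has rank 6, with invariant factors (1,1,1,1,1,1).

∂_2: C_2 → C_1 maps a triangle to the signed sum of its edges. For instance
  ∂cfg = fg − cg + cf,
  ∂acd = cd − ad + ac.
This gives a 21×14 integer matrix of rank 13; reducing to Smith normal form yields diagonal entries (1,1,1,1,1,1,1,1,1,1,1,1,1).

From H_k ≅ ker(∂_k) / im(∂_{k+1}) we obtain:

  H_0: rank C_0 − rank ∂_1 = 7 − 6 = 1, and the invariant factors of ∂_1 are all 1, so H_0 ≅ Z.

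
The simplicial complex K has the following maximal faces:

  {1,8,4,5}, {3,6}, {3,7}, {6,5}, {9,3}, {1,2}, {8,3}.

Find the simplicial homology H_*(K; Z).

H_0 ≅ Z,  H_1 ≅ Z,  H_2 = 0,  H_3 = 0.

Fix the vertex order 1 < 2 < 3 < 4 < 5 < 6 < 7 < 8 < 9 and write every simplex with vertices in increasing order. Then dim K = 3 and the simplices of K are:

  0-simplices (9): [1], [2], [3], [4], [5], [6], [7], [8], [9]
  1-simplices (12): [1,2], [1,4], [1,5], [1,8], [3,6], [3,7], [3,8], [3,9], [4,5], [4,8], [5,6], [5,8]
  2-simplices (4): [1,4,5], [1,4,8], [1,5,8], [4,5,8]
  3-simplices (1): [1,4,5,8]

so the chain groups are C_0 ≅ Z^9, C_1 ≅ Z^12, C_2 ≅ Z^4, C_3 ≅ Z^1.

∂_1: C_1 → C_0 maps an edge to its endpoints' difference, ∂[p,q] = q − p. For instance
  ∂[4,5] = [5] − [4].
This gives a 9×12 integer matrix of rank 8; reducing to Smith normal form yields diagonal entries (1,1,1,1,1,1,1,1).

∂_2: C_2 → C_1 sends each 2-simplex [p,q,r] to [q,r] − [p,r] + [p,q]. For instance
  ∂[1,4,5] = [4,5] − [1,5] + [1,4],
  ∂[1,5,8] = [5,8] − [1,8] + [1,5].
The 12×4 boundary matrix has rank 3 and Smith normal form diag(1,1,1).

The boundary map ∂_3: C_3 → C_2 sends each 3-simplex σ to the alternating sum Σ_i (−1)^i (σ with its i-th vertex removed). For instance
  ∂[1,4,5,8] = [4,5,8] − [1,5,8] + [1,4,8] − [1,4,5].
As a 4×1 matrix over Z this has rank 1, with invariant factors (1).

Computing H_k = (kernel of ∂_k) / (image of ∂_{k+1}):

  H_0: rank C_0 − rank ∂_1 = 9 − 8 = 1, and the invariant factors of ∂_1 are all 1, so H_0 = Z.
  H_1: rank ker ∂_1 − rank ∂_2 = (12 − 8) − 3 = 1, and the invariant factors of ∂_2 are all 1, so H_1 = Z.
  H_2: rank ker ∂_2 − rank ∂_3 = (4 − 3) − 1 = 0, and the invariant factors of ∂_3 are all 1, so H_2 = 0.
  H_3: rank ker ∂_3 − rank ∂_4 = (1 − 1) − 0 = 0, and there is no ∂_4, so H_3 = 0.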